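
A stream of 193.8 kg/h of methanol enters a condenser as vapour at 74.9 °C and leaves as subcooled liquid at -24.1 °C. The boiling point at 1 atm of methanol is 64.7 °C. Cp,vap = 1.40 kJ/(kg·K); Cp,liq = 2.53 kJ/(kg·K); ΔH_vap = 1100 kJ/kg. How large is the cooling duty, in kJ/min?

Q_c = 4320 kJ/min

vapour 74.9→64.7 °C: -14.28 kJ/kg
condensation at 64.7 °C: -1100 kJ/kg
liquid 64.7→-24.1 °C: -224.66 kJ/kg
Δh = -14.28 + -1100 + -224.66 = -1338.9 kJ/kg
Q = ṁ·Δh = 193.8 kg/h × -1338.9 kJ/kg = -259490 kJ/h
|Q| = 72.08 kW = 4324.8 kJ/min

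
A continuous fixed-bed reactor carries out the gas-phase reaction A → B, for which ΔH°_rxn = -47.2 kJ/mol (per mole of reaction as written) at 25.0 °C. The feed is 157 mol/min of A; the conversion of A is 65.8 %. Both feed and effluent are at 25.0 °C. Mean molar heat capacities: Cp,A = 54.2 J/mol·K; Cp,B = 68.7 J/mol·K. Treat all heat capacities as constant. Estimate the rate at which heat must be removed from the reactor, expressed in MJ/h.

Q_out = 293 MJ/h

Extent of reaction ξ = 0.658 × 157 = 103.31 mol/min
Reaction term: ξ·ΔH°_rxn = 103.31 × -47.2 = -4876 kJ/min
Q = ΔH = -4876 kJ/min = -81.267 kW
Heat removed = 292.56 MJ/h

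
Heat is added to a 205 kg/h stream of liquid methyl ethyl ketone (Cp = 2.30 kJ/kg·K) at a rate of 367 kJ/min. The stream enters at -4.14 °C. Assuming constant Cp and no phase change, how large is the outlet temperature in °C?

T_out = 42.6 °C

Q = 367 kJ/min = 22020 kJ/h
ΔT = Q/(ṁ·Cp) = 22020/(205×2.30) = 46.702 K
T_out = -4.14 + 46.702 = 42.562 °C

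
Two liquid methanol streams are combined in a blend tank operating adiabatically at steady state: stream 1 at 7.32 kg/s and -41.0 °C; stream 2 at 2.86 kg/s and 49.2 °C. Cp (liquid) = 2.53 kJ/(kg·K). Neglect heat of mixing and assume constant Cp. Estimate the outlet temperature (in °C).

T_out = -15.7 °C

Adiabatic, steady state ⇒ Σ ṁᵢCp,ᵢ(T_out − Tᵢ) = 0
Σ ṁᵢCp,ᵢTᵢ = 7.32×2.53×-41.0 + 2.86×2.53×49.2 = -403.3
Σ ṁᵢCp,ᵢ = 7.32×2.53 + 2.86×2.53 = 25.755
T_out = -403.3 / 25.755 = -15.659 °C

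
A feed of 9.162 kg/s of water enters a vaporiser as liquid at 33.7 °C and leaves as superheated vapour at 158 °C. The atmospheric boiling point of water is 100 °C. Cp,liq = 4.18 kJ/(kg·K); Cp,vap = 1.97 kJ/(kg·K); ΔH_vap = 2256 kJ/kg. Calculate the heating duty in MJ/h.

Q = 87300 MJ/h

liquid 33.7→100 °C: 277.13 kJ/kg
vaporisation at 100 °C: 2256 kJ/kg
vapour 100→158 °C: 114.26 kJ/kg
Δh = 277.13 + 2256 + 114.26 = 2647.4 kJ/kg
Q = ṁ·Δh = 9.162 kg/s × 2647.4 kJ/kg = 24255 kJ/s
|Q| = 24255 kW = 87320 MJ/h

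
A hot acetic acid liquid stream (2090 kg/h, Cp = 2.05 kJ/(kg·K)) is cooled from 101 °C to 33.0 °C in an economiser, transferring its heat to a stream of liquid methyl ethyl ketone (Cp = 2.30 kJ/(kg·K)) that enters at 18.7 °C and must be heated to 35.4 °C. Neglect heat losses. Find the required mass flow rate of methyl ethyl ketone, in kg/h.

ṁ_c = 7590 kg/h

Heat released by hot stream: Q = 2090 × 2.05 × (101 − 33.0) = 291350 kJ/h
Energy balance on cold side (adiabatic exchanger): Q = ṁ_c·Cp_c·(T_c,out − T_c,in)
ṁ_c = 291350 / [2.30 × (35.4 − 18.7)] = 7585.2 kg/h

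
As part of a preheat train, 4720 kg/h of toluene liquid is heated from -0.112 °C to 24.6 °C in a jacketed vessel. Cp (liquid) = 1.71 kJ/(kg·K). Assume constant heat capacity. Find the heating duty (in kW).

Q = ṁ·Cp·ΔT = 4720 × 1.71 × (24.6 − -0.112) = 199460 kJ/h
Converting: 199460 / 3600 s = 55.404 kW

Q = 55.4 kW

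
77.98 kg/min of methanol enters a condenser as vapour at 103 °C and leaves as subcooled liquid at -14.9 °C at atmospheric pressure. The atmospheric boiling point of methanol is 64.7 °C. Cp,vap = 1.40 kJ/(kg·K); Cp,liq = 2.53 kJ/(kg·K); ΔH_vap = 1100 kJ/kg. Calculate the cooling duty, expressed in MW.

vapour 103→64.7 °C: -53.62 kJ/kg
condensation at 64.7 °C: -1100 kJ/kg
liquid 64.7→-14.9 °C: -201.39 kJ/kg
Δh = -53.62 + -1100 + -201.39 = -1355 kJ/kg
Q = ṁ·Δh = 77.98 kg/min × -1355 kJ/kg = -105660 kJ/min
|Q| = 1761.1 kW = 1.7611 MW

Q_c = 1.76 MW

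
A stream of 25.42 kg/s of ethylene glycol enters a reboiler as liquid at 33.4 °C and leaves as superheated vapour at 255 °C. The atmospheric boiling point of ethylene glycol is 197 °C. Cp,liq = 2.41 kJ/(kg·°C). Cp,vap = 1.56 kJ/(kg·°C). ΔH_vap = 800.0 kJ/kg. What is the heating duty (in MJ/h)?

Q = 118000 MJ/h

liquid 33.4→197 °C: 394.28 kJ/kg
vaporisation at 197 °C: 800 kJ/kg
vapour 197→255 °C: 90.48 kJ/kg
Δh = 394.28 + 800 + 90.48 = 1284.8 kJ/kg
Q = ṁ·Δh = 25.42 kg/s × 1284.8 kJ/kg = 32658 kJ/s
|Q| = 32658 kW = 117570 MJ/h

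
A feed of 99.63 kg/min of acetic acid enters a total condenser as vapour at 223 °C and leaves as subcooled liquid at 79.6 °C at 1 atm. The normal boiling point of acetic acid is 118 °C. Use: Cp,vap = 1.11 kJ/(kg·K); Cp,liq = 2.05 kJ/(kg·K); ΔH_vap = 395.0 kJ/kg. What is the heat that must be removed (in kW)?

Q_c = 980 kW

vapour 223→118 °C: -116.55 kJ/kg
condensation at 118 °C: -395 kJ/kg
liquid 118→79.6 °C: -78.72 kJ/kg
Δh = -116.55 + -395 + -78.72 = -590.27 kJ/kg
Q = ṁ·Δh = 99.63 kg/min × -590.27 kJ/kg = -58809 kJ/min
|Q| = 980.14 kW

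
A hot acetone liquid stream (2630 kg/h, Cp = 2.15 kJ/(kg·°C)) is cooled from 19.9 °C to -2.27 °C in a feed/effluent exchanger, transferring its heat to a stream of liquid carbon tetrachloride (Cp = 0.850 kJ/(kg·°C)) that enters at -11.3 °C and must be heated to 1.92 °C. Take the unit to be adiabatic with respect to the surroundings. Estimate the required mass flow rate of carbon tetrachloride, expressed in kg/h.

ṁ_c = 11200 kg/h

Heat released by hot stream: Q = 2630 × 2.15 × (19.9 − -2.27) = 125360 kJ/h
Energy balance on cold side (adiabatic exchanger): Q = ṁ_c·Cp_c·(T_c,out − T_c,in)
ṁ_c = 125360 / [0.850 × (1.92 − -11.3)] = 11156 kg/h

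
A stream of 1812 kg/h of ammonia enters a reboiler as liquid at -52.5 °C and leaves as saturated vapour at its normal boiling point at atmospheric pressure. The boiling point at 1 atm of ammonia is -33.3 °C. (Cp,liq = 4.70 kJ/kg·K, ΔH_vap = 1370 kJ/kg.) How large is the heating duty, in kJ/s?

Q = 735 kJ/s

liquid -52.5→-33.3 °C: 90.24 kJ/kg
vaporisation at -33.3 °C: 1370 kJ/kg
Δh = 90.24 + 1370 = 1460.2 kJ/kg
Q = ṁ·Δh = 1812 kg/h × 1460.2 kJ/kg = 2.646e+06 kJ/h
|Q| = 734.99 kW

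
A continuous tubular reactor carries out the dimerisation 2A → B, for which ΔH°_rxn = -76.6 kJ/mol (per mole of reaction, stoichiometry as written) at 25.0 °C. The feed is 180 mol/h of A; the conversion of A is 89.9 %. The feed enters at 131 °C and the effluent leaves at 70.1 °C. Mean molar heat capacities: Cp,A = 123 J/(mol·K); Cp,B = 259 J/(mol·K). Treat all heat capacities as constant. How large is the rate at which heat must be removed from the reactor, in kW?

Extent of reaction ξ = 0.899 × 180 / 2 = 80.91 mol/h
Reaction term: ξ·ΔH°_rxn = 80.91 × -76.6 = -6197.7 kJ/h
Sensible, feed 131→25 °C: -2346.8 kJ/h
Outlet flows (mol/h): A 18.18, B 80.91
Sensible, products 25→70.1 °C: 1046 kJ/h
Q = ΔH = -7498.6 kJ/h = -2.0829 kW
Heat removed = 2.0829 kW

Q_out = 2.08 kW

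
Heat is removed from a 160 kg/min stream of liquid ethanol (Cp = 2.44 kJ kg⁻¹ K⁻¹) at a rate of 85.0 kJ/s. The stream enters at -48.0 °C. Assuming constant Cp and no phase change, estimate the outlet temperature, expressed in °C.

T_out = -61.1 °C

Q = 85.0 kJ/s = 5100 kJ/min
ΔT = Q/(ṁ·Cp) = 5100/(160×2.44) = 13.064 K
T_out = -48.0 − 13.064 = -61.064 °C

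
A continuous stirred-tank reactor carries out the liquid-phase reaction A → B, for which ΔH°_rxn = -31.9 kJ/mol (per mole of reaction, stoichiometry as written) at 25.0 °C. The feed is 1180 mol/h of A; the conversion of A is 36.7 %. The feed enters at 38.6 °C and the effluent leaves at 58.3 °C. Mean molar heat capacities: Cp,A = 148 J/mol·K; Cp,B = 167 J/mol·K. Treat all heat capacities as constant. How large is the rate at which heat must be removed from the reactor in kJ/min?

Extent of reaction ξ = 0.367 × 1180 = 433.06 mol/h
Reaction term: ξ·ΔH°_rxn = 433.06 × -31.9 = -13815 kJ/h
Sensible, feed 38.6→25 °C: -2375.1 kJ/h
Outlet flows (mol/h): A 746.94, B 433.06
Sensible, products 25→58.3 °C: 6089.5 kJ/h
Q = ΔH = -10100 kJ/h = -2.8056 kW
Heat removed = 168.34 kJ/min

Q_out = 168 kJ/min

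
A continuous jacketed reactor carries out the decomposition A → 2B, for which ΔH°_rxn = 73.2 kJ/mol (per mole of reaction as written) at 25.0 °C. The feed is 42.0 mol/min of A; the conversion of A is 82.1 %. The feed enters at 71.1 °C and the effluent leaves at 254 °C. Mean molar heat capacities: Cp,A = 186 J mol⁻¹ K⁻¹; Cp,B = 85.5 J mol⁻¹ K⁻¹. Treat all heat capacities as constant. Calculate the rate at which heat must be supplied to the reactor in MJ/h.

Q_in = 230 MJ/h

Extent of reaction ξ = 0.821 × 42.0 = 34.482 mol/min
Reaction term: ξ·ΔH°_rxn = 34.482 × 73.2 = 2524.1 kJ/min
Sensible, feed 71.1→25 °C: -360.13 kJ/min
Outlet flows (mol/min): A 7.518, B 68.964
Sensible, products 25→254 °C: 1670.5 kJ/min
Q = ΔH = 3834.5 kJ/min = 63.908 kW
Heat supplied = 230.07 MJ/h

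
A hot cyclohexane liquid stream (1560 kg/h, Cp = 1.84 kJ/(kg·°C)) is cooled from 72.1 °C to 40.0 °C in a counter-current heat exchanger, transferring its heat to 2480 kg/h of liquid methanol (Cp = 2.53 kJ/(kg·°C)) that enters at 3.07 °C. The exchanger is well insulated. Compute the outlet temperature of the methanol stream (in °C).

Heat released by hot stream: Q = 1560 × 1.84 × (72.1 − 40.0) = 92140 kJ/h
Energy balance on cold side (adiabatic exchanger): Q = ṁ_c·Cp_c·(T_c,out − T_c,in)
T_c,out = 3.07 + 92140/(2480 × 2.53) = 17.755 °C

T_c,out = 17.8 °C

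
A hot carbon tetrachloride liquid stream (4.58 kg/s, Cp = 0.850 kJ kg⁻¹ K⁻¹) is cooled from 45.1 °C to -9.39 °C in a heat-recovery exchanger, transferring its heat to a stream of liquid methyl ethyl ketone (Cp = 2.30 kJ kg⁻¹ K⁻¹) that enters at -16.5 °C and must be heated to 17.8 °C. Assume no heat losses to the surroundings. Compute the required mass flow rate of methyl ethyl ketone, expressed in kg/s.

ṁ_c = 2.69 kg/s

Heat released by hot stream: Q = 4.58 × 0.850 × (45.1 − -9.39) = 212.13 kJ/s
Energy balance on cold side (adiabatic exchanger): Q = ṁ_c·Cp_c·(T_c,out − T_c,in)
ṁ_c = 212.13 / [2.30 × (17.8 − -16.5)] = 2.6889 kg/s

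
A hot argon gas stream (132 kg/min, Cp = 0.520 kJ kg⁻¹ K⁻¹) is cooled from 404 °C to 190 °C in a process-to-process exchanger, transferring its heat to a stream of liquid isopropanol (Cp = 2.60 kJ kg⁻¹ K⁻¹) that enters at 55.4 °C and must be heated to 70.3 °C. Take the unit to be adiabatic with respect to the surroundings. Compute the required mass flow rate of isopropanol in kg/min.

ṁ_c = 379 kg/min

Heat released by hot stream: Q = 132 × 0.520 × (404 − 190) = 14689 kJ/min
Energy balance on cold side (adiabatic exchanger): Q = ṁ_c·Cp_c·(T_c,out − T_c,in)
ṁ_c = 14689 / [2.60 × (70.3 − 55.4)] = 379.17 kg/min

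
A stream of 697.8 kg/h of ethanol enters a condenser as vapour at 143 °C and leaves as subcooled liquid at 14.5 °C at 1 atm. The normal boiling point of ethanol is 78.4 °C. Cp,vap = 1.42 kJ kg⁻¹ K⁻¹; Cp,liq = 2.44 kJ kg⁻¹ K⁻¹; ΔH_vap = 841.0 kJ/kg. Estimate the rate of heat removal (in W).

vapour 143→78.4 °C: -91.732 kJ/kg
condensation at 78.4 °C: -841 kJ/kg
liquid 78.4→14.5 °C: -155.92 kJ/kg
Δh = -91.732 + -841 + -155.92 = -1088.6 kJ/kg
Q = ṁ·Δh = 697.8 kg/h × -1088.6 kJ/kg = -759660 kJ/h
|Q| = 211.02 kW = 211020 W

Q_c = 211000 W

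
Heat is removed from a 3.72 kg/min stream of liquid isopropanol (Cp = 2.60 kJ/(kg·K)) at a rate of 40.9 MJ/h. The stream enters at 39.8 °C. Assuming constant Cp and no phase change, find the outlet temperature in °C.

T_out = -30.7 °C

Q = 40.9 MJ/h = 681.67 kJ/min
ΔT = Q/(ṁ·Cp) = 681.67/(3.72×2.60) = 70.478 K
T_out = 39.8 − 70.478 = -30.678 °C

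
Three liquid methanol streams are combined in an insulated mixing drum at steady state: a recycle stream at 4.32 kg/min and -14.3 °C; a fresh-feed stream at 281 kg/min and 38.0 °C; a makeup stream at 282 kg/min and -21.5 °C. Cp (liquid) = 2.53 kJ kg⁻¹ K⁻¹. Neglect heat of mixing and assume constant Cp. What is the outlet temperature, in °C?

T_out = 8.03 °C

Adiabatic, steady state ⇒ Σ ṁᵢCp,ᵢ(T_out − Tᵢ) = 0
Σ ṁᵢCp,ᵢTᵢ = 4.32×2.53×-14.3 + 281×2.53×38.0 + 282×2.53×-21.5 = 11520
Σ ṁᵢCp,ᵢ = 4.32×2.53 + 281×2.53 + 282×2.53 = 1435.3
T_out = 11520 / 1435.3 = 8.0258 °C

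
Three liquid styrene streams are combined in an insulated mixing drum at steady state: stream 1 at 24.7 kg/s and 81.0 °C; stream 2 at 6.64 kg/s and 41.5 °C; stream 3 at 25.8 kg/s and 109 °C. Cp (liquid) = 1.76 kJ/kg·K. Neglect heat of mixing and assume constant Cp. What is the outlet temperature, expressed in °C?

Energy balance with Q = 0: Σ ṁᵢCp,ᵢ(T_out − Tᵢ) = 0
T_out = Σ ṁᵢCp,ᵢTᵢ / Σ ṁᵢCp,ᵢ
      = 8955.7 / 100.57 = 89.053 °C

T_out = 89.1 °C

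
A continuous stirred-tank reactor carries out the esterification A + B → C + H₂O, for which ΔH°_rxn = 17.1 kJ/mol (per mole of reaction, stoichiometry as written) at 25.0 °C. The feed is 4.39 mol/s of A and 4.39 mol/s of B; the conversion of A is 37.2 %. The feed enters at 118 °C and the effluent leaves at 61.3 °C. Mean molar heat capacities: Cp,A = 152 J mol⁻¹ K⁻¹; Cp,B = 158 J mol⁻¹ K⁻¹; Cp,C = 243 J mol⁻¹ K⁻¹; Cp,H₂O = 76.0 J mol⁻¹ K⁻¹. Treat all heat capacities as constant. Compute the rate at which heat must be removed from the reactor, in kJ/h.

Q_out = 175000 kJ/h

Extent of reaction ξ = 0.372 × 4.39 = 1.6331 mol/s
Reaction term: ξ·ΔH°_rxn = 1.6331 × 17.1 = 27.926 kJ/s
Sensible, feed 118→25 °C: -126.56 kJ/s
Outlet flows (mol/s): A 2.7569, B 2.7569, C 1.6331, H₂O 1.6331
Sensible, products 25→61.3 °C: 49.934 kJ/s
Q = ΔH = -48.704 kJ/s = -48.704 kW
Heat removed = 175330 kJ/h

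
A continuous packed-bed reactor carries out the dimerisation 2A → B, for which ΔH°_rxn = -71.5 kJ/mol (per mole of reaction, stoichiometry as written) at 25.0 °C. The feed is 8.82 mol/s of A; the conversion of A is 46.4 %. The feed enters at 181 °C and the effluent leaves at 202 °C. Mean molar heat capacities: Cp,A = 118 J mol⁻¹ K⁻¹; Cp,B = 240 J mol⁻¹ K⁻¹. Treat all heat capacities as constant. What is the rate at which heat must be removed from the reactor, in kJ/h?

Extent of reaction ξ = 0.464 × 8.82 / 2 = 2.0462 mol/s
Reaction term: ξ·ΔH°_rxn = 2.0462 × -71.5 = -146.31 kJ/s
Sensible, feed 181→25 °C: -162.36 kJ/s
Outlet flows (mol/s): A 4.7275, B 2.0462
Sensible, products 25→202 °C: 185.66 kJ/s
Q = ΔH = -123 kJ/s = -123 kW
Heat removed = 442810 kJ/h

Q_out = 443000 kJ/h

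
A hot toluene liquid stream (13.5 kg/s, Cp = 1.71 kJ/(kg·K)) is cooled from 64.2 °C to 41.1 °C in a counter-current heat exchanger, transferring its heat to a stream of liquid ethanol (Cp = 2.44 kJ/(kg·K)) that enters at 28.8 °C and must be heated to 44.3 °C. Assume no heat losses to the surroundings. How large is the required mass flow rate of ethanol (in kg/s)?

ṁ_c = 14.1 kg/s

Heat released by hot stream: Q = 13.5 × 1.71 × (64.2 − 41.1) = 533.26 kJ/s
Energy balance on cold side (adiabatic exchanger): Q = ṁ_c·Cp_c·(T_c,out − T_c,in)
ṁ_c = 533.26 / [2.44 × (44.3 − 28.8)] = 14.1 kg/s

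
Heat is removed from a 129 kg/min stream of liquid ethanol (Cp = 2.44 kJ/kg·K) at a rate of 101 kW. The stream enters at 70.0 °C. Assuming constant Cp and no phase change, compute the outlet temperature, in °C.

T_out = 50.7 °C

Q = 101 kW = 6060 kJ/min
ΔT = Q/(ṁ·Cp) = 6060/(129×2.44) = 19.253 K
T_out = 70.0 − 19.253 = 50.747 °C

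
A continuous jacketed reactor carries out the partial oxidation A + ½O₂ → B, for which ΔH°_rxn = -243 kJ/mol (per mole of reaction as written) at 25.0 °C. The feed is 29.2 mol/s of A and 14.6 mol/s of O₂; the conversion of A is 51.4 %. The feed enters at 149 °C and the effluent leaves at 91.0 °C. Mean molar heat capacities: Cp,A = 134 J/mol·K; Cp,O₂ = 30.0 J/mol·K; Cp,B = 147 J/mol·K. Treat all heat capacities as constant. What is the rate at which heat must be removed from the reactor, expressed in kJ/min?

Extent of reaction ξ = 0.514 × 29.2 = 15.009 mol/s
Reaction term: ξ·ΔH°_rxn = 15.009 × -243 = -3647.1 kJ/s
Sensible, feed 149→25 °C: -539.5 kJ/s
Outlet flows (mol/s): A 14.191, O₂ 7.0956, B 15.009
Sensible, products 25→91.0 °C: 285.17 kJ/s
Q = ΔH = -3901.5 kJ/s = -3901.5 kW
Heat removed = 234090 kJ/min

Q_out = 234000 kJ/min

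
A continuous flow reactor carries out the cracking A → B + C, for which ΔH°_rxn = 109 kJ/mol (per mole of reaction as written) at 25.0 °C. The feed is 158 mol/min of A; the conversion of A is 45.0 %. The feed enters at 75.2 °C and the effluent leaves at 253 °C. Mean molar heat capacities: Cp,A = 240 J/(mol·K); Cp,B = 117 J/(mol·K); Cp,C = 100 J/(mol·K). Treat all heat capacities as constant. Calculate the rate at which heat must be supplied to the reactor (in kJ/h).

Q_in = 847000 kJ/h

Extent of reaction ξ = 0.450 × 158 = 71.1 mol/min
Reaction term: ξ·ΔH°_rxn = 71.1 × 109 = 7749.9 kJ/min
Sensible, feed 75.2→25 °C: -1903.6 kJ/min
Outlet flows (mol/min): A 86.9, B 71.1, C 71.1
Sensible, products 25→253 °C: 8272.9 kJ/min
Q = ΔH = 14119 kJ/min = 235.32 kW
Heat supplied = 847150 kJ/h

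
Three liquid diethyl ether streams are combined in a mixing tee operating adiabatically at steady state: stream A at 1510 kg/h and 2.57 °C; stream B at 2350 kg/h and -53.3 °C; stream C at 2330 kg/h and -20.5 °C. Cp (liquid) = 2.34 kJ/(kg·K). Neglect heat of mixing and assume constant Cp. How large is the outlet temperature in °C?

T_out = -27.3 °C

No heat crosses the boundary, so H_out = H_in.
T_out = Σ ṁᵢCp,ᵢTᵢ / Σ ṁᵢCp,ᵢ
      = -395790 / 14485 = -27.325 °C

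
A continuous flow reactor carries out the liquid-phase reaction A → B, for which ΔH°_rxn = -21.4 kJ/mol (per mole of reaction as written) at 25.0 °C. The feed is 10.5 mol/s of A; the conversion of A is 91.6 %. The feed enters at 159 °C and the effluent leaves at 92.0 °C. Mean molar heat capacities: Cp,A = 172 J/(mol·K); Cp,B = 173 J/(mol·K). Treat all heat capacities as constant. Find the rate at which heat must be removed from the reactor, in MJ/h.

Q_out = 1170 MJ/h

Extent of reaction ξ = 0.916 × 10.5 = 9.618 mol/s
Reaction term: ξ·ΔH°_rxn = 9.618 × -21.4 = -205.83 kJ/s
Sensible, feed 159→25 °C: -242 kJ/s
Outlet flows (mol/s): A 0.882, B 9.618
Sensible, products 25→92.0 °C: 121.65 kJ/s
Q = ΔH = -326.18 kJ/s = -326.18 kW
Heat removed = 1174.3 MJ/h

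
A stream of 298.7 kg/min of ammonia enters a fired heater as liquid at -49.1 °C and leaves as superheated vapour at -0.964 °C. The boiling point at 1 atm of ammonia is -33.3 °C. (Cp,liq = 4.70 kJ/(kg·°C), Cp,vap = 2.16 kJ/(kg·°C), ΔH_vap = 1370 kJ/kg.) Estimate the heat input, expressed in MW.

Q = 7.54 MW

liquid -49.1→-33.3 °C: 74.26 kJ/kg
vaporisation at -33.3 °C: 1370 kJ/kg
vapour -33.3→-0.964 °C: 69.846 kJ/kg
Δh = 74.26 + 1370 + 69.846 = 1514.1 kJ/kg
Q = ṁ·Δh = 298.7 kg/min × 1514.1 kJ/kg = 452260 kJ/min
|Q| = 7537.7 kW = 7.5377 MW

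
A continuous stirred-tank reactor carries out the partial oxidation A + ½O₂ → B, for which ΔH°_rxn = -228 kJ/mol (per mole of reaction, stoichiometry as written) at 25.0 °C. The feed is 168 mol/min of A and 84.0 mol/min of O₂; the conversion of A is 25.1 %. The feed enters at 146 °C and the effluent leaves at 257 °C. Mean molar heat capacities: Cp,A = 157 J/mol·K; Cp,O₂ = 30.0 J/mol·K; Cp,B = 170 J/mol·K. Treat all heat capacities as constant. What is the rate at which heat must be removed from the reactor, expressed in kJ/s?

Extent of reaction ξ = 0.251 × 168 = 42.168 mol/min
Reaction term: ξ·ΔH°_rxn = 42.168 × -228 = -9614.3 kJ/min
Sensible, feed 146→25 °C: -3496.4 kJ/min
Outlet flows (mol/min): A 125.83, O₂ 62.916, B 42.168
Sensible, products 25→257 °C: 6684.3 kJ/min
Q = ΔH = -6426.4 kJ/min = -107.11 kW
Heat removed = 107.11 kJ/s

Q_out = 107 kJ/s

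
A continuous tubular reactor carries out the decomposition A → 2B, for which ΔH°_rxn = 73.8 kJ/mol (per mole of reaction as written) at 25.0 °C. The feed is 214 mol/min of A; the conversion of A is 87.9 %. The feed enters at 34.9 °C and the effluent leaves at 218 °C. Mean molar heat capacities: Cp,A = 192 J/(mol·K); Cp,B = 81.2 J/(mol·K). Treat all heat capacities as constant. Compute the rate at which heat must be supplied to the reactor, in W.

Q_in = 339000 W

Extent of reaction ξ = 0.879 × 214 = 188.11 mol/min
Reaction term: ξ·ΔH°_rxn = 188.11 × 73.8 = 13882 kJ/min
Sensible, feed 34.9→25 °C: -406.77 kJ/min
Outlet flows (mol/min): A 25.894, B 376.21
Sensible, products 25→218 °C: 6855.4 kJ/min
Q = ΔH = 20331 kJ/min = 338.85 kW
Heat supplied = 338850 W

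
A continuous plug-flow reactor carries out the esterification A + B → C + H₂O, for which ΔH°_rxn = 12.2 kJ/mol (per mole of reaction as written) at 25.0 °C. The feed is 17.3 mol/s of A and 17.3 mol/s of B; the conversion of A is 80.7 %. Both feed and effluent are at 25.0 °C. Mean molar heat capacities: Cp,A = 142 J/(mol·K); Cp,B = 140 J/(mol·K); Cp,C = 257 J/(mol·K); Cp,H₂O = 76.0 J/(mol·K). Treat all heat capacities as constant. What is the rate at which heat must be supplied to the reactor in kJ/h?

Extent of reaction ξ = 0.807 × 17.3 = 13.961 mol/s
Reaction term: ξ·ΔH°_rxn = 13.961 × 12.2 = 170.33 kJ/s
Q = ΔH = 170.33 kJ/s = 170.33 kW
Heat supplied = 613170 kJ/h

Q_in = 613000 kJ/h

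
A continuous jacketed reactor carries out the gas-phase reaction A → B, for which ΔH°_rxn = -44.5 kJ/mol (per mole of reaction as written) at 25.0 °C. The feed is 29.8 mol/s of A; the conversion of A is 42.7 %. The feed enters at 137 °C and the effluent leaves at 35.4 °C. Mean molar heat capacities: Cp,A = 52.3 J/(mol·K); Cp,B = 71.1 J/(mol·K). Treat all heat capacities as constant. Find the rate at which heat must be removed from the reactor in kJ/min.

Q_out = 43300 kJ/min

Extent of reaction ξ = 0.427 × 29.8 = 12.725 mol/s
Reaction term: ξ·ΔH°_rxn = 12.725 × -44.5 = -566.24 kJ/s
Sensible, feed 137→25 °C: -174.56 kJ/s
Outlet flows (mol/s): A 17.075, B 12.725
Sensible, products 25→35.4 °C: 18.697 kJ/s
Q = ΔH = -722.1 kJ/s = -722.1 kW
Heat removed = 43326 kJ/min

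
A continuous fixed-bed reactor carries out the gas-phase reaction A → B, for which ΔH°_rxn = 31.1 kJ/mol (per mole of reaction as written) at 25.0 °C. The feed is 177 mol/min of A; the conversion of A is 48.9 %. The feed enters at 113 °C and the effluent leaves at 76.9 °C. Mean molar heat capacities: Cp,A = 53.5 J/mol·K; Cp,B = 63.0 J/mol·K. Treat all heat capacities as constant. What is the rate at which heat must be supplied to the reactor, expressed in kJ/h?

Extent of reaction ξ = 0.489 × 177 = 86.553 mol/min
Reaction term: ξ·ΔH°_rxn = 86.553 × 31.1 = 2691.8 kJ/min
Sensible, feed 113→25 °C: -833.32 kJ/min
Outlet flows (mol/min): A 90.447, B 86.553
Sensible, products 25→76.9 °C: 534.14 kJ/min
Q = ΔH = 2392.6 kJ/min = 39.877 kW
Heat supplied = 143560 kJ/h

Q_in = 144000 kJ/h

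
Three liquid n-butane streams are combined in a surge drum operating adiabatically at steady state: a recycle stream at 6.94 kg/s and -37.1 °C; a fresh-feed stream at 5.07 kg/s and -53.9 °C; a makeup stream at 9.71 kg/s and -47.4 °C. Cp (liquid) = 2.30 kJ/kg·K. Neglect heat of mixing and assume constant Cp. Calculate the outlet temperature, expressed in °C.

T_out = -45.6 °C

Adiabatic, steady state ⇒ Σ ṁᵢCp,ᵢ(T_out − Tᵢ) = 0
T_out = Σ ṁᵢCp,ᵢTᵢ / Σ ṁᵢCp,ᵢ
      = -2279.3 / 49.956 = -45.626 °C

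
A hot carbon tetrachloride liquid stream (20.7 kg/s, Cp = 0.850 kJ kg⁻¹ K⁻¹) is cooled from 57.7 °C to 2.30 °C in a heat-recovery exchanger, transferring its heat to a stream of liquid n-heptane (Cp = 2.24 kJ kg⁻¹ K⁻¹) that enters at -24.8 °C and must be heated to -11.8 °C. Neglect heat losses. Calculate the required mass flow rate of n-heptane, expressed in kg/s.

ṁ_c = 33.5 kg/s

Heat released by hot stream: Q = 20.7 × 0.850 × (57.7 − 2.30) = 974.76 kJ/s
Energy balance on cold side (adiabatic exchanger): Q = ṁ_c·Cp_c·(T_c,out − T_c,in)
ṁ_c = 974.76 / [2.24 × (-11.8 − -24.8)] = 33.474 kg/s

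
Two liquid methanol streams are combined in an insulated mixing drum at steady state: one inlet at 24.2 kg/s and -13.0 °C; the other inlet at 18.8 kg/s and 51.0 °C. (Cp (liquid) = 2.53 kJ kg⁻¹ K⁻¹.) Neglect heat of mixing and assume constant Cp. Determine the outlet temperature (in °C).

T_out = 15.0 °C

Energy balance with Q = 0: Σ ṁᵢCp,ᵢ(T_out − Tᵢ) = 0
T_out = Σ ṁᵢCp,ᵢTᵢ / Σ ṁᵢCp,ᵢ
      = 1629.8 / 108.79 = 14.981 °C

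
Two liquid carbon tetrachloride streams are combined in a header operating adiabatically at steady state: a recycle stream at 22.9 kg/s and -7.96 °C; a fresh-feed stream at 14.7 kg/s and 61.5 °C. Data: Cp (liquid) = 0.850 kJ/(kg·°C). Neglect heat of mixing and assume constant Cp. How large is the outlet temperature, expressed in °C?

No heat crosses the boundary, so H_out = H_in.
Σ ṁᵢCp,ᵢTᵢ = 22.9×0.850×-7.96 + 14.7×0.850×61.5 = 613.5
Σ ṁᵢCp,ᵢ = 22.9×0.850 + 14.7×0.850 = 31.96
T_out = 613.5 / 31.96 = 19.196 °C

T_out = 19.2 °C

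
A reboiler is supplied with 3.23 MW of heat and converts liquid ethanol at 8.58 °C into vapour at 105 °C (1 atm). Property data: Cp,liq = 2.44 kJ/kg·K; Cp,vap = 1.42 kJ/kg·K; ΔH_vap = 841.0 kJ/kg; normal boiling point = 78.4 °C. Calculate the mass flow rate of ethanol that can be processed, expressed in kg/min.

ṁ = 185 kg/min

Δh = 2.44×(78.4−8.58) + 841.0 + 1.42×(105−78.4) = 1049.1 kJ/kg
Q = 3.23 MW = 3230 kJ/s = 193800 kJ/min
ṁ = Q/Δh = 193800 / 1049.1 = 184.72 kg/min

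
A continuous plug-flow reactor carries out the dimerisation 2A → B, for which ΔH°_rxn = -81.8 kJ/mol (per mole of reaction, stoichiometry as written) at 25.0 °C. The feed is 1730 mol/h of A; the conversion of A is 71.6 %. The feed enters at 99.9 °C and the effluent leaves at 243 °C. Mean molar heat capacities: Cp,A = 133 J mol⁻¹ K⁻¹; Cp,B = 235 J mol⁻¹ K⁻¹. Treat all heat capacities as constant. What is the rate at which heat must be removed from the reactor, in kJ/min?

Q_out = 365 kJ/min

Extent of reaction ξ = 0.716 × 1730 / 2 = 619.34 mol/h
Reaction term: ξ·ΔH°_rxn = 619.34 × -81.8 = -50662 kJ/h
Sensible, feed 99.9→25 °C: -17234 kJ/h
Outlet flows (mol/h): A 491.32, B 619.34
Sensible, products 25→243 °C: 45974 kJ/h
Q = ΔH = -21922 kJ/h = -6.0893 kW
Heat removed = 365.36 kJ/min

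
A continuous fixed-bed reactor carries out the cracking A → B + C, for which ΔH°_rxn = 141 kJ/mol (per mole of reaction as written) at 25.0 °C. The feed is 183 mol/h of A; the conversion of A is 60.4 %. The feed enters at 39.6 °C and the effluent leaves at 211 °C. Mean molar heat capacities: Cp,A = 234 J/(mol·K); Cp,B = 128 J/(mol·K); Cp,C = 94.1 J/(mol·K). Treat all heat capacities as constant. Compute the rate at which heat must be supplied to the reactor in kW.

Extent of reaction ξ = 0.604 × 183 = 110.53 mol/h
Reaction term: ξ·ΔH°_rxn = 110.53 × 141 = 15585 kJ/h
Sensible, feed 39.6→25 °C: -625.2 kJ/h
Outlet flows (mol/h): A 72.468, B 110.53, C 110.53
Sensible, products 25→211 °C: 7720.2 kJ/h
Q = ΔH = 22680 kJ/h = 6.3 kW
Heat supplied = 6.3 kW

Q_in = 6.30 kW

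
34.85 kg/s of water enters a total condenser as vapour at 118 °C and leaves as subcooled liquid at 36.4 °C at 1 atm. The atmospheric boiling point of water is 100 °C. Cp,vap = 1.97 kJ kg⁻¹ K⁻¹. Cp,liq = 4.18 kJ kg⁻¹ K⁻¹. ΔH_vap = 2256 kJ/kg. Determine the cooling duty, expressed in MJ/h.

Q_c = 321000 MJ/h

vapour 118→100 °C: -35.46 kJ/kg
condensation at 100 °C: -2256 kJ/kg
liquid 100→36.4 °C: -265.85 kJ/kg
Δh = -35.46 + -2256 + -265.85 = -2557.3 kJ/kg
Q = ṁ·Δh = 34.85 kg/s × -2557.3 kJ/kg = -89122 kJ/s
|Q| = 89122 kW = 320840 MJ/h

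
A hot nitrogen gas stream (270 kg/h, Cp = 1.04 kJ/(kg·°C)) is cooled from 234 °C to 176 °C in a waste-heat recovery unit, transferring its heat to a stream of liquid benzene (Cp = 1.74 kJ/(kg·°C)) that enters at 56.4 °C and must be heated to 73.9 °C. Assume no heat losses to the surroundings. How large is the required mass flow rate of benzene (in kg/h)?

ṁ_c = 535 kg/h

Heat released by hot stream: Q = 270 × 1.04 × (234 − 176) = 16286 kJ/h
Energy balance on cold side (adiabatic exchanger): Q = ṁ_c·Cp_c·(T_c,out − T_c,in)
ṁ_c = 16286 / [1.74 × (73.9 − 56.4)] = 534.86 kg/h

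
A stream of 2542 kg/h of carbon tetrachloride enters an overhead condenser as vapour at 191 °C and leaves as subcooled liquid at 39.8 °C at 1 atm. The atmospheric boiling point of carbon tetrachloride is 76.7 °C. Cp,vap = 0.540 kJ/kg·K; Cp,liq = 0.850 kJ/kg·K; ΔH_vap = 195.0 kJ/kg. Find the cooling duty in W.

Q_c = 203000 W

vapour 191→76.7 °C: -61.722 kJ/kg
condensation at 76.7 °C: -195 kJ/kg
liquid 76.7→39.8 °C: -31.365 kJ/kg
Δh = -61.722 + -195 + -31.365 = -288.09 kJ/kg
Q = ṁ·Δh = 2542 kg/h × -288.09 kJ/kg = -732320 kJ/h
|Q| = 203.42 kW = 203420 W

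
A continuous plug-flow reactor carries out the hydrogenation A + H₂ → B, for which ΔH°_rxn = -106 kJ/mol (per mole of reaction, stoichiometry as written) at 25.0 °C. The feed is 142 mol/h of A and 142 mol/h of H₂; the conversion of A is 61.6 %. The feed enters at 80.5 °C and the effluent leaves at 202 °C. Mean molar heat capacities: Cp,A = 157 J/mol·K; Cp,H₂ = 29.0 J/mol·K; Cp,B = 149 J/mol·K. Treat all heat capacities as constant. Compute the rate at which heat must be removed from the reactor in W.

Q_out = 1840 W

Extent of reaction ξ = 0.616 × 142 = 87.472 mol/h
Reaction term: ξ·ΔH°_rxn = 87.472 × -106 = -9272 kJ/h
Sensible, feed 80.5→25 °C: -1465.9 kJ/h
Outlet flows (mol/h): A 54.528, H₂ 54.528, B 87.472
Sensible, products 25→202 °C: 4102.1 kJ/h
Q = ΔH = -6635.8 kJ/h = -1.8433 kW
Heat removed = 1843.3 W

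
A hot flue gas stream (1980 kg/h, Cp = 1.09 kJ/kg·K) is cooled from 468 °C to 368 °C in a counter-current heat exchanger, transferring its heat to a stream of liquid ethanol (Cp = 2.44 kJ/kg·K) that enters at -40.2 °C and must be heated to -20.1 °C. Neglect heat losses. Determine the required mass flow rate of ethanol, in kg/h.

Heat released by hot stream: Q = 1980 × 1.09 × (468 − 368) = 215820 kJ/h
Energy balance on cold side (adiabatic exchanger): Q = ṁ_c·Cp_c·(T_c,out − T_c,in)
ṁ_c = 215820 / [2.44 × (-20.1 − -40.2)] = 4400.5 kg/h

ṁ_c = 4400 kg/h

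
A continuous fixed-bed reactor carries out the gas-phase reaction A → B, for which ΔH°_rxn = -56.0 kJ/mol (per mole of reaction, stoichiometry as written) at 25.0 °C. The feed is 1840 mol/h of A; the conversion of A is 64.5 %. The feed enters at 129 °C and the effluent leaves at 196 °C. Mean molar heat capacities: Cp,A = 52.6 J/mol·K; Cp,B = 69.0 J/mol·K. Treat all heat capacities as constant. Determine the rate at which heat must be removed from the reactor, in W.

Extent of reaction ξ = 0.645 × 1840 = 1186.8 mol/h
Reaction term: ξ·ΔH°_rxn = 1186.8 × -56.0 = -66461 kJ/h
Sensible, feed 129→25 °C: -10066 kJ/h
Outlet flows (mol/h): A 653.2, B 1186.8
Sensible, products 25→196 °C: 19878 kJ/h
Q = ΔH = -56648 kJ/h = -15.736 kW
Heat removed = 15736 W

Q_out = 15700 W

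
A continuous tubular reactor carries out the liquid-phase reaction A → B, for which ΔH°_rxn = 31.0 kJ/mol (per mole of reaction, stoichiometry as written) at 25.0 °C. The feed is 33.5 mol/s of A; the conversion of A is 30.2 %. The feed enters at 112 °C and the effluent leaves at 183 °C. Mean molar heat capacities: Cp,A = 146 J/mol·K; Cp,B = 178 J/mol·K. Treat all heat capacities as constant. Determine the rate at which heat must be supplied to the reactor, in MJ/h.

Extent of reaction ξ = 0.302 × 33.5 = 10.117 mol/s
Reaction term: ξ·ΔH°_rxn = 10.117 × 31.0 = 313.63 kJ/s
Sensible, feed 112→25 °C: -425.52 kJ/s
Outlet flows (mol/s): A 23.383, B 10.117
Sensible, products 25→183 °C: 823.93 kJ/s
Q = ΔH = 712.04 kJ/s = 712.04 kW
Heat supplied = 2563.3 MJ/h

Q_in = 2560 MJ/h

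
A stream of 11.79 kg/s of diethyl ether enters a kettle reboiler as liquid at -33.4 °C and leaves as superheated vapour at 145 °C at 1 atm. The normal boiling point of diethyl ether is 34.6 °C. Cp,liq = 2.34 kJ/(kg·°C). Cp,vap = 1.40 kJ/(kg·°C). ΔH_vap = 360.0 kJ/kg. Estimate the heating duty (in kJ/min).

liquid -33.4→34.6 °C: 159.12 kJ/kg
vaporisation at 34.6 °C: 360 kJ/kg
vapour 34.6→145 °C: 154.56 kJ/kg
Δh = 159.12 + 360 + 154.56 = 673.68 kJ/kg
Q = ṁ·Δh = 11.79 kg/s × 673.68 kJ/kg = 7942.7 kJ/s
|Q| = 7942.7 kW = 476560 kJ/min

Q = 477000 kJ/min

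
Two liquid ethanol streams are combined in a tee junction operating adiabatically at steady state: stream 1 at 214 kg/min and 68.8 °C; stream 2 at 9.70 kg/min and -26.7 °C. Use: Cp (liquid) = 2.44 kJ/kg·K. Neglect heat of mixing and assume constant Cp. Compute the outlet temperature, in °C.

Energy balance with Q = 0: Σ ṁᵢCp,ᵢ(T_out − Tᵢ) = 0
T_out = Σ ṁᵢCp,ᵢTᵢ / Σ ṁᵢCp,ᵢ
      = 35293 / 545.83 = 64.659 °C

T_out = 64.7 °C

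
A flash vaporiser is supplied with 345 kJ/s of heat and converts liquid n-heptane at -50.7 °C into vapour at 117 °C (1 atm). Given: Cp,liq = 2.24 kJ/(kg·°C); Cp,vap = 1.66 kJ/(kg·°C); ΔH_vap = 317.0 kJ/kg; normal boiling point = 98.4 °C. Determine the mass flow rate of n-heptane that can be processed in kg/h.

ṁ = 1820 kg/h

Δh = 2.24×(98.4−-50.7) + 317.0 + 1.66×(117−98.4) = 681.86 kJ/kg
Q = 345 kJ/s = 345 kJ/s = 1.242e+06 kJ/h
ṁ = Q/Δh = 1.242e+06 / 681.86 = 1821.5 kg/h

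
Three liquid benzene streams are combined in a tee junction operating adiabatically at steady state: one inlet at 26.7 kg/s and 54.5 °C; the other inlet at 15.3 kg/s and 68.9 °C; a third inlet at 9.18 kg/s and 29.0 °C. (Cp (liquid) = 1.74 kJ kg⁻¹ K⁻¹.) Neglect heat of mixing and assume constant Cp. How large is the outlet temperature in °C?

T_out = 54.2 °C

No heat crosses the boundary, so H_out = H_in.
T_out = Σ ṁᵢCp,ᵢTᵢ / Σ ṁᵢCp,ᵢ
      = 4829.4 / 89.053 = 54.231 °C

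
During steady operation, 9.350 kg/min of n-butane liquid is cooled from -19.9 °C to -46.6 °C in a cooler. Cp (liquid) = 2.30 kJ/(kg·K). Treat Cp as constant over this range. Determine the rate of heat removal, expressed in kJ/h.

Q = ṁ·Cp·ΔT = 9.350 × 2.30 × (-46.6 − -19.9) = -574.18 kJ/min
Converting: 574.18 / 60 s = 9.5697 kW
Cooling duty = 34451 kJ/h

Q_c = 34500 kJ/h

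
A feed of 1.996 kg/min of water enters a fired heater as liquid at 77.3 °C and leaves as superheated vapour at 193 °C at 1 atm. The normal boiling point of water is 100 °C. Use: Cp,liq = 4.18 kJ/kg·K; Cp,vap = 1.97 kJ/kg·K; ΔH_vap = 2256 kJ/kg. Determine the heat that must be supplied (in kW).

Q = 84.3 kW

liquid 77.3→100 °C: 94.886 kJ/kg
vaporisation at 100 °C: 2256 kJ/kg
vapour 100→193 °C: 183.21 kJ/kg
Δh = 94.886 + 2256 + 183.21 = 2534.1 kJ/kg
Q = ṁ·Δh = 1.996 kg/min × 2534.1 kJ/kg = 5058.1 kJ/min
|Q| = 84.301 kW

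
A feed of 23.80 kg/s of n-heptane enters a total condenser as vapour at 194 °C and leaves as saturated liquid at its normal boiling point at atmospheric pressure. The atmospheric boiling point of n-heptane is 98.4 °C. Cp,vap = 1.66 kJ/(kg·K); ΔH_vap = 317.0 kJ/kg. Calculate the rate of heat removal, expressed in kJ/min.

vapour 194→98.4 °C: -158.7 kJ/kg
condensation at 98.4 °C: -317 kJ/kg
Δh = -158.7 + -317 = -475.7 kJ/kg
Q = ṁ·Δh = 23.80 kg/s × -475.7 kJ/kg = -11322 kJ/s
|Q| = 11322 kW = 679290 kJ/min

Q_c = 679000 kJ/min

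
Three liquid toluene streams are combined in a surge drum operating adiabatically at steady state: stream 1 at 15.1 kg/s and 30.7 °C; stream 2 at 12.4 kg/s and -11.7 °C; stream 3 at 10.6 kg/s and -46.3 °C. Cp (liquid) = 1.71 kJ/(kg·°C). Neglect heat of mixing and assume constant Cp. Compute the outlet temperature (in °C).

Adiabatic, steady state ⇒ Σ ṁᵢCp,ᵢ(T_out − Tᵢ) = 0
Σ ṁᵢCp,ᵢTᵢ = 15.1×1.71×30.7 + 12.4×1.71×-11.7 + 10.6×1.71×-46.3 = -294.62
Σ ṁᵢCp,ᵢ = 15.1×1.71 + 12.4×1.71 + 10.6×1.71 = 65.151
T_out = -294.62 / 65.151 = -4.522 °C

T_out = -4.52 °C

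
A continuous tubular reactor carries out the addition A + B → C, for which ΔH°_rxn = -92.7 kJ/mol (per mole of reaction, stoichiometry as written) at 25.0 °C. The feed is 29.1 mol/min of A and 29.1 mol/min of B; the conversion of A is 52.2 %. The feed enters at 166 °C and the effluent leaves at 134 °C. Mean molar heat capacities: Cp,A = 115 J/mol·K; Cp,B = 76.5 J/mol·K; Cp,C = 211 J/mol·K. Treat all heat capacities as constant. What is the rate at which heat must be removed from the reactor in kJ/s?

Q_out = 25.9 kJ/s

Extent of reaction ξ = 0.522 × 29.1 = 15.19 mol/min
Reaction term: ξ·ΔH°_rxn = 15.19 × -92.7 = -1408.1 kJ/min
Sensible, feed 166→25 °C: -785.74 kJ/min
Outlet flows (mol/min): A 13.91, B 13.91, C 15.19
Sensible, products 25→134 °C: 639.71 kJ/min
Q = ΔH = -1554.2 kJ/min = -25.903 kW
Heat removed = 25.903 kJ/s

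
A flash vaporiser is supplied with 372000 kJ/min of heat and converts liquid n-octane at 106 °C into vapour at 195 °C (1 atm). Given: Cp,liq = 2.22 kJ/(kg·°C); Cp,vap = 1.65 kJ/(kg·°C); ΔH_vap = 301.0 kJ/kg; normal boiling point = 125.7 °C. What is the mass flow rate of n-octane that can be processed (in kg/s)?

Δh = 2.22×(125.7−106) + 301.0 + 1.65×(195−125.7) = 459.08 kJ/kg
Q = 372000 kJ/min = 6200 kJ/s = 6200 kJ/s
ṁ = Q/Δh = 6200 / 459.08 = 13.505 kg/s

ṁ = 13.5 kg/s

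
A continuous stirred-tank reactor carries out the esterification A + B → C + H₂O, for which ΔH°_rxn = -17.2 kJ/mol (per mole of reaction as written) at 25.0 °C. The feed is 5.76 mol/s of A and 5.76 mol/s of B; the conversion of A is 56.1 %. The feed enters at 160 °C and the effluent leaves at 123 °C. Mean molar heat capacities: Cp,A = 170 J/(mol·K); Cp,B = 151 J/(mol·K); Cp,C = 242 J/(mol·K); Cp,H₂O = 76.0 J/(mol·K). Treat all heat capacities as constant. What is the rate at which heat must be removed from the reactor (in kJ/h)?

Q_out = 450000 kJ/h

Extent of reaction ξ = 0.561 × 5.76 = 3.2314 mol/s
Reaction term: ξ·ΔH°_rxn = 3.2314 × -17.2 = -55.579 kJ/s
Sensible, feed 160→25 °C: -249.61 kJ/s
Outlet flows (mol/s): A 2.5286, B 2.5286, C 3.2314, H₂O 3.2314
Sensible, products 25→123 °C: 180.25 kJ/s
Q = ΔH = -124.94 kJ/s = -124.94 kW
Heat removed = 449790 kJ/h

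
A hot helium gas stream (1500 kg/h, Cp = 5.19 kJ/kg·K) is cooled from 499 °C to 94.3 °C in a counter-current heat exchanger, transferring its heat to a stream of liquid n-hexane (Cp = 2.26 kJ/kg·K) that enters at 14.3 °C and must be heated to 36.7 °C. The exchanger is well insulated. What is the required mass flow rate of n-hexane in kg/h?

ṁ_c = 62200 kg/h

Heat released by hot stream: Q = 1500 × 5.19 × (499 − 94.3) = 3.1506e+06 kJ/h
Energy balance on cold side (adiabatic exchanger): Q = ṁ_c·Cp_c·(T_c,out − T_c,in)
ṁ_c = 3.1506e+06 / [2.26 × (36.7 − 14.3)] = 62235 kg/h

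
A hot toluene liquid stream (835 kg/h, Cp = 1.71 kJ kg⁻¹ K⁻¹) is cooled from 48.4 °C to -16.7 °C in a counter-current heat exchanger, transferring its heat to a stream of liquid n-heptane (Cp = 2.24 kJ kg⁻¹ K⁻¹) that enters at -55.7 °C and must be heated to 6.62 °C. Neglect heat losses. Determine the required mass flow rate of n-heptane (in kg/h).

Heat released by hot stream: Q = 835 × 1.71 × (48.4 − -16.7) = 92953 kJ/h
Energy balance on cold side (adiabatic exchanger): Q = ṁ_c·Cp_c·(T_c,out − T_c,in)
ṁ_c = 92953 / [2.24 × (6.62 − -55.7)] = 665.87 kg/h

ṁ_c = 666 kg/h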